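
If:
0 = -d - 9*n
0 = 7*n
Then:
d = 0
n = 0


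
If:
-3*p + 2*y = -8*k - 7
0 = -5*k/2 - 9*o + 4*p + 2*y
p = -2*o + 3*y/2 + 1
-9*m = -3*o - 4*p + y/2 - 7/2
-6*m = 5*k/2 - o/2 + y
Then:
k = -5780/7909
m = 19733/47454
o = 294/7909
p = -383/7909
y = -5136/7909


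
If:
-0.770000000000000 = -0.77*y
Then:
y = 1.00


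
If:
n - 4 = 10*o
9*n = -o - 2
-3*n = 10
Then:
No Solution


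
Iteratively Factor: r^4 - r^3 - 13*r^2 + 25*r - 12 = (r - 1)*(r^3 - 13*r + 12) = (r - 3)*(r - 1)*(r^2 + 3*r - 4) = (r - 3)*(r - 1)*(r + 4)*(r - 1)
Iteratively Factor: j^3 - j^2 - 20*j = (j)*(j^2 - j - 20) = j*(j - 5)*(j + 4)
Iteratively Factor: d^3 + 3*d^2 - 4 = (d + 2)*(d^2 + d - 2) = (d + 2)^2*(d - 1)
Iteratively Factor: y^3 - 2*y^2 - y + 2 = (y - 2)*(y^2 - 1) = (y - 2)*(y + 1)*(y - 1)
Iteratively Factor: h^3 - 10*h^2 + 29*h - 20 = (h - 5)*(h^2 - 5*h + 4) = (h - 5)*(h - 4)*(h - 1)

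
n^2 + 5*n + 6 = (n + 2)*(n + 3)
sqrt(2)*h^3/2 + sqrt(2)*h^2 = h^2*(sqrt(2)*h/2 + sqrt(2))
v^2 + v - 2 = (v - 1)*(v + 2)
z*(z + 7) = z^2 + 7*z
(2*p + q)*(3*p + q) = 6*p^2 + 5*p*q + q^2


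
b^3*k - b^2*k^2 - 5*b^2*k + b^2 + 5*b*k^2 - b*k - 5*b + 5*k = (b - 5)*(b - k)*(b*k + 1)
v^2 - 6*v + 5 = (v - 5)*(v - 1)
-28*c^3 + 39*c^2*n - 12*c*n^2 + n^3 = (-7*c + n)*(-4*c + n)*(-c + n)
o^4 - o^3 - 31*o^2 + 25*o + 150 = (o - 5)*(o - 3)*(o + 2)*(o + 5)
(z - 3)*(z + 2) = z^2 - z - 6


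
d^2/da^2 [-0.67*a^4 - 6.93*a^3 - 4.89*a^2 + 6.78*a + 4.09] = -8.04*a^2 - 41.58*a - 9.78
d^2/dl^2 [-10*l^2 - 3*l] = -20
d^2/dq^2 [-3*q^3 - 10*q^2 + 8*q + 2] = -18*q - 20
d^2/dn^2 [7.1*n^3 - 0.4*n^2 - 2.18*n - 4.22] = 42.6*n - 0.8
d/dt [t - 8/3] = 1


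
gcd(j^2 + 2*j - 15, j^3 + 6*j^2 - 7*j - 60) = j^2 + 2*j - 15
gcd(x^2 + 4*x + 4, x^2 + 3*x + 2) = x + 2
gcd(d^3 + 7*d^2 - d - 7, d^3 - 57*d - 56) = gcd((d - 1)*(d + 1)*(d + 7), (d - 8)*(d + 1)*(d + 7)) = d^2 + 8*d + 7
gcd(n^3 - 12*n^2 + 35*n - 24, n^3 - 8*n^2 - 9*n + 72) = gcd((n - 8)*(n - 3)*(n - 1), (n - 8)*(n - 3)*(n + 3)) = n^2 - 11*n + 24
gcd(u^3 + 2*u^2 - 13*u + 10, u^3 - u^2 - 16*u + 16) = u - 1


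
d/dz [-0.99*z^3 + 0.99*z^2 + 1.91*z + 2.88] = -2.97*z^2 + 1.98*z + 1.91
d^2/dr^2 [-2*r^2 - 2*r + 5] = -4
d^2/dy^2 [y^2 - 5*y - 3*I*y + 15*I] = 2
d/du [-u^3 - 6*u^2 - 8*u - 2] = -3*u^2 - 12*u - 8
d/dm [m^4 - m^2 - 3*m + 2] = 4*m^3 - 2*m - 3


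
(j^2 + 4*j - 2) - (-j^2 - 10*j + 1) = 2*j^2 + 14*j - 3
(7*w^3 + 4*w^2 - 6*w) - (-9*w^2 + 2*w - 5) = 7*w^3 + 13*w^2 - 8*w + 5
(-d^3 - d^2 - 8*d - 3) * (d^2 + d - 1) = -d^5 - 2*d^4 - 8*d^3 - 10*d^2 + 5*d + 3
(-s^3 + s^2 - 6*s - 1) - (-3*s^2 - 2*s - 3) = -s^3 + 4*s^2 - 4*s + 2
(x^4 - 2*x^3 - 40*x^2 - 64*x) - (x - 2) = x^4 - 2*x^3 - 40*x^2 - 65*x + 2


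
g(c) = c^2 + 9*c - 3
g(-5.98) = -21.06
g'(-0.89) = 7.22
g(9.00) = 159.00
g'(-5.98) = -2.96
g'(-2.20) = 4.60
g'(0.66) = 10.32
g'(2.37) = 13.74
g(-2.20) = -17.96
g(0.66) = 3.38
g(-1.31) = -13.07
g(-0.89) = -10.22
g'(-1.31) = 6.38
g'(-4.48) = 0.04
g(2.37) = 23.95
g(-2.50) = -19.25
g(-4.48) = -23.25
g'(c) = 2*c + 9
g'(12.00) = 33.00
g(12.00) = 249.00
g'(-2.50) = 4.00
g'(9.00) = 27.00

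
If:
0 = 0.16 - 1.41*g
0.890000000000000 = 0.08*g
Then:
No Solution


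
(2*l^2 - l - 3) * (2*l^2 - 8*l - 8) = 4*l^4 - 18*l^3 - 14*l^2 + 32*l + 24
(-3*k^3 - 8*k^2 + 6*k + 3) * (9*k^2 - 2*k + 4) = -27*k^5 - 66*k^4 + 58*k^3 - 17*k^2 + 18*k + 12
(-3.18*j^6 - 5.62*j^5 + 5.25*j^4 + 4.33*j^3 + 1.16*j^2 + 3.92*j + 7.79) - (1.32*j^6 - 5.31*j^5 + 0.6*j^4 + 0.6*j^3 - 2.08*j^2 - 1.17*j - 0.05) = -4.5*j^6 - 0.31*j^5 + 4.65*j^4 + 3.73*j^3 + 3.24*j^2 + 5.09*j + 7.84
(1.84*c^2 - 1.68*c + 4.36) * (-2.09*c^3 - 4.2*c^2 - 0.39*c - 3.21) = -3.8456*c^5 - 4.2168*c^4 - 2.774*c^3 - 23.5632*c^2 + 3.6924*c - 13.9956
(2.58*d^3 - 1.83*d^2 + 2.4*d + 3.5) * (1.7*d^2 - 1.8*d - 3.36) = 4.386*d^5 - 7.755*d^4 - 1.2948*d^3 + 7.7788*d^2 - 14.364*d - 11.76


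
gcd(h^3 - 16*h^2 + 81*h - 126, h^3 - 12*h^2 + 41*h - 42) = h^2 - 10*h + 21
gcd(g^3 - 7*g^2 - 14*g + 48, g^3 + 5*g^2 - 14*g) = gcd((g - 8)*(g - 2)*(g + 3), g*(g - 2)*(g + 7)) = g - 2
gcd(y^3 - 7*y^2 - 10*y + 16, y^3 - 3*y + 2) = y^2 + y - 2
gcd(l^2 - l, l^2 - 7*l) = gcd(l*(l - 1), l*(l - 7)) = l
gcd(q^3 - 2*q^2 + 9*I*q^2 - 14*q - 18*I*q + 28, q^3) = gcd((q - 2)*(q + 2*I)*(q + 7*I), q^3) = 1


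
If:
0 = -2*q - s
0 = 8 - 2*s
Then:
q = -2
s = 4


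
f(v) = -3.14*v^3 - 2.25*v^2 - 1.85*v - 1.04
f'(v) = -9.42*v^2 - 4.5*v - 1.85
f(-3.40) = 102.65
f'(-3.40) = -95.45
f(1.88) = -33.33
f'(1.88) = -43.60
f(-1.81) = 13.56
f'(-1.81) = -24.57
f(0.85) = -6.17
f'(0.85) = -12.48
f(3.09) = -120.88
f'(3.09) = -105.70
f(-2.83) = 57.34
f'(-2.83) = -64.56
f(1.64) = -23.98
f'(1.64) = -34.57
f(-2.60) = 43.75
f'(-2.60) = -53.83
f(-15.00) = 10117.96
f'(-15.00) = -2053.85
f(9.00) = -2489.00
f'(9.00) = -805.37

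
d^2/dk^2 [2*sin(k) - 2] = -2*sin(k)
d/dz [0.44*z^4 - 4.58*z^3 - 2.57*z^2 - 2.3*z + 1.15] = 1.76*z^3 - 13.74*z^2 - 5.14*z - 2.3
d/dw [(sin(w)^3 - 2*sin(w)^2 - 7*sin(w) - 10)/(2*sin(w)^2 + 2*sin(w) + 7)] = (2*sin(w)^4 + 4*sin(w)^3 + 31*sin(w)^2 + 12*sin(w) - 29)*cos(w)/(2*sin(w) - cos(2*w) + 8)^2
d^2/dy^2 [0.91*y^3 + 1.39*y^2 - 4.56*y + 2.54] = 5.46*y + 2.78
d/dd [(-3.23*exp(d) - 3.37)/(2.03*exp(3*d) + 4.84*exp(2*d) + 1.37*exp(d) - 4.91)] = (13.1138*exp(3*d) + 36.1565*exp(2*d) + 32.6216*exp(d) + 20.4762)*exp(d)/(4.1209*exp(6*d) + 19.6504*exp(5*d) + 28.9878*exp(4*d) - 6.673*exp(3*d) - 45.6519*exp(2*d) - 13.4534*exp(d) + 24.1081)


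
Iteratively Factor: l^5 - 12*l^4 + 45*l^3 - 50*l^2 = (l - 5)*(l^4 - 7*l^3 + 10*l^2) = (l - 5)^2*(l^3 - 2*l^2) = l*(l - 5)^2*(l^2 - 2*l) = l^2*(l - 5)^2*(l - 2)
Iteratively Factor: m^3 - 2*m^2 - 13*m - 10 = (m - 5)*(m^2 + 3*m + 2) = (m - 5)*(m + 1)*(m + 2)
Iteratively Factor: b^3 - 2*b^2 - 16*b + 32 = (b - 4)*(b^2 + 2*b - 8) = (b - 4)*(b - 2)*(b + 4)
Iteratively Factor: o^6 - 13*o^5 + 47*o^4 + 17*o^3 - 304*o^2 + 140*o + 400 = (o + 2)*(o^5 - 15*o^4 + 77*o^3 - 137*o^2 - 30*o + 200) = (o - 5)*(o + 2)*(o^4 - 10*o^3 + 27*o^2 - 2*o - 40) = (o - 5)*(o + 1)*(o + 2)*(o^3 - 11*o^2 + 38*o - 40) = (o - 5)*(o - 2)*(o + 1)*(o + 2)*(o^2 - 9*o + 20) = (o - 5)*(o - 4)*(o - 2)*(o + 1)*(o + 2)*(o - 5)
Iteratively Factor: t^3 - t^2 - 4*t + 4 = (t + 2)*(t^2 - 3*t + 2) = (t - 1)*(t + 2)*(t - 2)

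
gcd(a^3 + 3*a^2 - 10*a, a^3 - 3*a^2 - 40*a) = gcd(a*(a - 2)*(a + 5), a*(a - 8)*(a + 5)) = a^2 + 5*a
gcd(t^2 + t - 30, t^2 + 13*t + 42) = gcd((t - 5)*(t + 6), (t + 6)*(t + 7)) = t + 6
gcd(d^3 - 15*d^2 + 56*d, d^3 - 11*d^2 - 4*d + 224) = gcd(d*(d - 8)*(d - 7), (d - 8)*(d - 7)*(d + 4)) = d^2 - 15*d + 56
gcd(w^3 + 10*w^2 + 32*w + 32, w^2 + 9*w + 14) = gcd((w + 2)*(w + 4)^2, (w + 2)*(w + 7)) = w + 2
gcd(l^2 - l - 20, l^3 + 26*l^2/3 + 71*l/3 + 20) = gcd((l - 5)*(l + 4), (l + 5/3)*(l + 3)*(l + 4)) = l + 4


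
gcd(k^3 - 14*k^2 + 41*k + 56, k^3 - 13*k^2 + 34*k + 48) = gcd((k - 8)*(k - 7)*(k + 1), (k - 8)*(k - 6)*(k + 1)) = k^2 - 7*k - 8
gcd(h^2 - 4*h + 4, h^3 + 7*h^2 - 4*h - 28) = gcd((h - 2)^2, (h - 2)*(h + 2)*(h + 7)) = h - 2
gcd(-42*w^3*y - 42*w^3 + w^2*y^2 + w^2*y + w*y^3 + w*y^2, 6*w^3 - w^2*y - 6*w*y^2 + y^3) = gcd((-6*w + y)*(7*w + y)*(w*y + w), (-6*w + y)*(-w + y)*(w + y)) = -6*w + y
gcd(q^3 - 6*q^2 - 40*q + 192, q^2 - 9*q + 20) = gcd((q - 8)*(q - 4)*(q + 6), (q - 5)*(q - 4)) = q - 4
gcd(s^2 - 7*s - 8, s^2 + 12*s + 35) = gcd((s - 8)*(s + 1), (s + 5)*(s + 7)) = 1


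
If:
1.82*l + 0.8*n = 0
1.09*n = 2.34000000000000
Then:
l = -0.94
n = 2.15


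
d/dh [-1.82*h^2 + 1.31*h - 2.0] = 1.31 - 3.64*h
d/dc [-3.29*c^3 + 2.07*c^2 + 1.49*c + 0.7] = -9.87*c^2 + 4.14*c + 1.49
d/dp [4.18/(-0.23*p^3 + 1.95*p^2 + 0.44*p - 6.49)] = (2.8842*p^2 - 16.302*p - 1.8392)/(0.23*p^3 - 1.95*p^2 - 0.44*p + 6.49)^2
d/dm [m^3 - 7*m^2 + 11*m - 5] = 3*m^2 - 14*m + 11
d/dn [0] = 0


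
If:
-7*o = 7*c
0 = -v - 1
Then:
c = -o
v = -1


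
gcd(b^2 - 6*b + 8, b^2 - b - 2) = b - 2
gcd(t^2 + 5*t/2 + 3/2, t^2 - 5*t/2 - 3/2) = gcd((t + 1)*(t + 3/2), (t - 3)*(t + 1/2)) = 1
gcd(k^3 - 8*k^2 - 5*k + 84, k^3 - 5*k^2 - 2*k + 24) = k - 4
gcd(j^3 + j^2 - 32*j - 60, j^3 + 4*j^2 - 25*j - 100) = j + 5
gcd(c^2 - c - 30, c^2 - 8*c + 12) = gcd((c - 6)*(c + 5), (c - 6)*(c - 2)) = c - 6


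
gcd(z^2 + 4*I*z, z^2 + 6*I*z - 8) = z + 4*I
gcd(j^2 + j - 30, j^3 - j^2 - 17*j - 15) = j - 5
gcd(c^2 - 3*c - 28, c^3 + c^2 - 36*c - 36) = 1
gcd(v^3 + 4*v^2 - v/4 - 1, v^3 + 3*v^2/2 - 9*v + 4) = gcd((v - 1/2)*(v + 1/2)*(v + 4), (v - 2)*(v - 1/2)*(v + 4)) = v^2 + 7*v/2 - 2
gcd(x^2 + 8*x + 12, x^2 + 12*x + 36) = x + 6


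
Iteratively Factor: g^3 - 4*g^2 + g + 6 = (g - 3)*(g^2 - g - 2) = (g - 3)*(g - 2)*(g + 1)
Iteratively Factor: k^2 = (k)*(k)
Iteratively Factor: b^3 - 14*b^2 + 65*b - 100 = (b - 5)*(b^2 - 9*b + 20) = (b - 5)*(b - 4)*(b - 5)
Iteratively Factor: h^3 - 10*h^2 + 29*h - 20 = (h - 5)*(h^2 - 5*h + 4) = (h - 5)*(h - 4)*(h - 1)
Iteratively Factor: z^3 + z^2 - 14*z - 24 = (z - 4)*(z^2 + 5*z + 6) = (z - 4)*(z + 2)*(z + 3)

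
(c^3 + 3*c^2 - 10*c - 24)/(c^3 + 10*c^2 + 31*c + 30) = (c^2 + c - 12)/(c^2 + 8*c + 15)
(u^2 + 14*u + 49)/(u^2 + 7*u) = (u + 7)/u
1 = 1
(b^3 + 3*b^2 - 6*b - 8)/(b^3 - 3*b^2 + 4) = (b + 4)/(b - 2)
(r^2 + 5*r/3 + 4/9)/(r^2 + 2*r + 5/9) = (3*r + 4)/(3*r + 5)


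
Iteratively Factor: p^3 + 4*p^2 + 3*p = (p + 3)*(p^2 + p) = p*(p + 3)*(p + 1)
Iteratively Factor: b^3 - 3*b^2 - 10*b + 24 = (b - 2)*(b^2 - b - 12) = (b - 4)*(b - 2)*(b + 3)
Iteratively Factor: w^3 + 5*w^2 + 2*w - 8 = (w + 4)*(w^2 + w - 2) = (w - 1)*(w + 4)*(w + 2)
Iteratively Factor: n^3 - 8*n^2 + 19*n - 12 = (n - 4)*(n^2 - 4*n + 3) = (n - 4)*(n - 1)*(n - 3)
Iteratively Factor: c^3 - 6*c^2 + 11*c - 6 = (c - 1)*(c^2 - 5*c + 6) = (c - 3)*(c - 1)*(c - 2)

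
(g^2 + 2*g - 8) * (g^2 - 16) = g^4 + 2*g^3 - 24*g^2 - 32*g + 128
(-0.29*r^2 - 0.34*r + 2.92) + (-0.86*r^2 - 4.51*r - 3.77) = -1.15*r^2 - 4.85*r - 0.85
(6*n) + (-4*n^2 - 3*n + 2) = -4*n^2 + 3*n + 2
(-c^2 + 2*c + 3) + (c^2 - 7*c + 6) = 9 - 5*c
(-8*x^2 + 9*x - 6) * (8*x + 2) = -64*x^3 + 56*x^2 - 30*x - 12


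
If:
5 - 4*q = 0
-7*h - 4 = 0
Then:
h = -4/7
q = 5/4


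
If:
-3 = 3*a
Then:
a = -1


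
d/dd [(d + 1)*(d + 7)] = 2*d + 8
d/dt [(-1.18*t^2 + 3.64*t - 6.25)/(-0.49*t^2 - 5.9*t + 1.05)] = (8.7456*t^2 - 8.603*t - 33.053)/(0.2401*t^4 + 5.782*t^3 + 33.781*t^2 - 12.39*t + 1.1025)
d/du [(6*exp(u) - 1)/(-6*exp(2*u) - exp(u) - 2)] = ((6*exp(u) - 1)*(12*exp(u) + 1) - 36*exp(2*u) - 6*exp(u) - 12)*exp(u)/(6*exp(2*u) + exp(u) + 2)^2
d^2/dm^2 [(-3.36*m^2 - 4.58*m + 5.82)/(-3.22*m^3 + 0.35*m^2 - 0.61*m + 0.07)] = (69.675648*m^6 + 284.923632*m^5 - 794.697288*m^4 + 100.113804*m^3 - 60.9735*m^2 - 1.088808*m - 3.622004)/(33.386248*m^9 - 10.88682*m^8 + 20.157522*m^7 - 6.345059*m^6 + 4.292001*m^5 - 1.241394*m^4 + 0.363985*m^3 - 0.083286*m^2 + 0.008967*m - 0.000343)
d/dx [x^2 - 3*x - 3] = 2*x - 3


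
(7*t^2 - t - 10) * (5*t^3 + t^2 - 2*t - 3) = 35*t^5 + 2*t^4 - 65*t^3 - 29*t^2 + 23*t + 30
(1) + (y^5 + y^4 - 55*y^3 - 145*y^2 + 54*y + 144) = y^5 + y^4 - 55*y^3 - 145*y^2 + 54*y + 145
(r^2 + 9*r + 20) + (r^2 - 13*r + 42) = 2*r^2 - 4*r + 62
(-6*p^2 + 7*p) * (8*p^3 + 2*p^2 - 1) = -48*p^5 + 44*p^4 + 14*p^3 + 6*p^2 - 7*p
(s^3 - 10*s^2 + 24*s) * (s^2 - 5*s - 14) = s^5 - 15*s^4 + 60*s^3 + 20*s^2 - 336*s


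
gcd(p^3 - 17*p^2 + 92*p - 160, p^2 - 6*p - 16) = p - 8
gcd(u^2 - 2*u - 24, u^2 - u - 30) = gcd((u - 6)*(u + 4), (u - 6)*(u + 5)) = u - 6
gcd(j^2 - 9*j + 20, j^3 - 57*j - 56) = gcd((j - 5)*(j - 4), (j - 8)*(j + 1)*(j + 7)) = 1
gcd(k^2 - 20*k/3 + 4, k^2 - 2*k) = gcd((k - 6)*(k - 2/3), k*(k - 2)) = 1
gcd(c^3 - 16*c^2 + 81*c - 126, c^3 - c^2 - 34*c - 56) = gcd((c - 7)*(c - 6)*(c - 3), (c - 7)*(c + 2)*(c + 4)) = c - 7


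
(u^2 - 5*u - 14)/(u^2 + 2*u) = (u - 7)/u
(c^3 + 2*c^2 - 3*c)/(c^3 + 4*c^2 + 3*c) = (c - 1)/(c + 1)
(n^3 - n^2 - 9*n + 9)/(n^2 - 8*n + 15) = (n^2 + 2*n - 3)/(n - 5)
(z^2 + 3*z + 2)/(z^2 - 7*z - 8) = (z + 2)/(z - 8)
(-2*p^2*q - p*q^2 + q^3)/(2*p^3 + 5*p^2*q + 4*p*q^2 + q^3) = q*(-2*p + q)/(2*p^2 + 3*p*q + q^2)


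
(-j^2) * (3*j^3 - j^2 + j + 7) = -3*j^5 + j^4 - j^3 - 7*j^2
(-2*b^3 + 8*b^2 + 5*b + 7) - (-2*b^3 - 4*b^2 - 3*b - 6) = 12*b^2 + 8*b + 13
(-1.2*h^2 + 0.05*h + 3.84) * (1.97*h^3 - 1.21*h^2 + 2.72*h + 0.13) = -2.364*h^5 + 1.5505*h^4 + 4.2403*h^3 - 4.6664*h^2 + 10.4513*h + 0.4992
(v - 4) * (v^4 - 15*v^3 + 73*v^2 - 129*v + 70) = v^5 - 19*v^4 + 133*v^3 - 421*v^2 + 586*v - 280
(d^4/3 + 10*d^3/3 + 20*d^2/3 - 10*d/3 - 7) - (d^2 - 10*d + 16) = d^4/3 + 10*d^3/3 + 17*d^2/3 + 20*d/3 - 23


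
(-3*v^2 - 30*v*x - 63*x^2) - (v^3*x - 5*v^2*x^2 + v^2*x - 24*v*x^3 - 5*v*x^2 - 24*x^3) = -v^3*x + 5*v^2*x^2 - v^2*x - 3*v^2 + 24*v*x^3 + 5*v*x^2 - 30*v*x + 24*x^3 - 63*x^2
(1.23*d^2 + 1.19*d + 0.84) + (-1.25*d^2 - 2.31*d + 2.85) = -0.02*d^2 - 1.12*d + 3.69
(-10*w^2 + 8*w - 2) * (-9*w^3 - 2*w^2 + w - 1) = 90*w^5 - 52*w^4 - 8*w^3 + 22*w^2 - 10*w + 2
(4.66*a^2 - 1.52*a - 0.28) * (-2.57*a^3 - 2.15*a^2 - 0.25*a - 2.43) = -11.9762*a^5 - 6.1126*a^4 + 2.8226*a^3 - 10.3418*a^2 + 3.7636*a + 0.6804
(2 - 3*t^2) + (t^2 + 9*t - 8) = -2*t^2 + 9*t - 6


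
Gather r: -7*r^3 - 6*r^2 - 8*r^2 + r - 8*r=-7*r^3 - 14*r^2 - 7*r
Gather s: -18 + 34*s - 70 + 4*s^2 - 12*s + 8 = 4*s^2 + 22*s - 80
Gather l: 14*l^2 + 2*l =14*l^2 + 2*l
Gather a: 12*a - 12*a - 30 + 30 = 0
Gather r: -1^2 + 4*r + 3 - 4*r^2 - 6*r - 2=-4*r^2 - 2*r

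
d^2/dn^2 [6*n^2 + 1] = 12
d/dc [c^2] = 2*c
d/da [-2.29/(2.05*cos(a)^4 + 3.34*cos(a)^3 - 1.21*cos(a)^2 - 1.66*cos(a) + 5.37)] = (-18.778*cos(a)^3 - 22.9458*cos(a)^2 + 5.5418*cos(a) + 3.8014)*sin(a)/(2.05*cos(a)^4 + 3.34*cos(a)^3 - 1.21*cos(a)^2 - 1.66*cos(a) + 5.37)^2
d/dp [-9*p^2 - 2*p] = -18*p - 2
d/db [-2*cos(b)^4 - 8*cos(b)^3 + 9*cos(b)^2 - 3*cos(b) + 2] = (8*cos(b)^3 + 24*cos(b)^2 - 18*cos(b) + 3)*sin(b)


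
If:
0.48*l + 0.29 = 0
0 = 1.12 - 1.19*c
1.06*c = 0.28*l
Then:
No Solution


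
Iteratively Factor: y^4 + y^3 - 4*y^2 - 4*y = (y + 2)*(y^3 - y^2 - 2*y) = y*(y + 2)*(y^2 - y - 2) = y*(y + 1)*(y + 2)*(y - 2)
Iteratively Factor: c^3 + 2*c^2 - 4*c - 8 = (c + 2)*(c^2 - 4) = (c + 2)^2*(c - 2)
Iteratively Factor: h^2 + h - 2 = (h - 1)*(h + 2)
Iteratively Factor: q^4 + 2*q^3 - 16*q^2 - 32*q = (q)*(q^3 + 2*q^2 - 16*q - 32) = q*(q + 4)*(q^2 - 2*q - 8) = q*(q + 2)*(q + 4)*(q - 4)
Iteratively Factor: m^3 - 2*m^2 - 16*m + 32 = (m + 4)*(m^2 - 6*m + 8) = (m - 4)*(m + 4)*(m - 2)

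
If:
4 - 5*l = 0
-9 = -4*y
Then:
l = 4/5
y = 9/4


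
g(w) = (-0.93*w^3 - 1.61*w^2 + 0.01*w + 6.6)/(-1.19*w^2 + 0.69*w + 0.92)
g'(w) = (2.38*w - 0.69)*(-0.93*w^3 - 1.61*w^2 + 0.01*w + 6.6)/(-1.19*w^2 + 0.69*w + 0.92)^2 + (-2.79*w^2 - 3.22*w + 0.01)/(-1.19*w^2 + 0.69*w + 0.92)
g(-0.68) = -61.75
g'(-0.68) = -1442.32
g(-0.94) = -7.62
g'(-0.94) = -29.31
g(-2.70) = -1.37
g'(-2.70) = 0.20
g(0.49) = 6.28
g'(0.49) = 0.78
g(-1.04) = -5.43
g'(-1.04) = -16.17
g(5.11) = 5.99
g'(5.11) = 0.77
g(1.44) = -0.90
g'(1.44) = 23.25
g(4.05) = 5.16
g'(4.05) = 0.80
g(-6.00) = -3.24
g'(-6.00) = 0.71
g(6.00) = 6.67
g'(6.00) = 0.77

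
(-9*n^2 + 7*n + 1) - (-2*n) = -9*n^2 + 9*n + 1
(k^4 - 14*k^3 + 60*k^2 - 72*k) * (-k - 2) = -k^5 + 12*k^4 - 32*k^3 - 48*k^2 + 144*k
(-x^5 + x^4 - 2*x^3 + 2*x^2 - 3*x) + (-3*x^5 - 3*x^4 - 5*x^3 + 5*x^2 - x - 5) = -4*x^5 - 2*x^4 - 7*x^3 + 7*x^2 - 4*x - 5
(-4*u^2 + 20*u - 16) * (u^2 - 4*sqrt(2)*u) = -4*u^4 + 20*u^3 + 16*sqrt(2)*u^3 - 80*sqrt(2)*u^2 - 16*u^2 + 64*sqrt(2)*u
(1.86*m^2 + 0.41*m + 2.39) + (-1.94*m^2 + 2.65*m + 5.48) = -0.0799999999999998*m^2 + 3.06*m + 7.87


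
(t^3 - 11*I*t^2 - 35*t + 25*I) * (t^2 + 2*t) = t^5 + 2*t^4 - 11*I*t^4 - 35*t^3 - 22*I*t^3 - 70*t^2 + 25*I*t^2 + 50*I*t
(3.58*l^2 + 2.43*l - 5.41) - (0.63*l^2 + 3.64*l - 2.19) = 2.95*l^2 - 1.21*l - 3.22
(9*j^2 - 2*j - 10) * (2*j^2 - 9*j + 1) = 18*j^4 - 85*j^3 + 7*j^2 + 88*j - 10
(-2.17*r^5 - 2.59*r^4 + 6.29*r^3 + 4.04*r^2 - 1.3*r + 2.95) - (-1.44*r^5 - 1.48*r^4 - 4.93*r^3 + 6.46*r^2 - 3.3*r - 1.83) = -0.73*r^5 - 1.11*r^4 + 11.22*r^3 - 2.42*r^2 + 2.0*r + 4.78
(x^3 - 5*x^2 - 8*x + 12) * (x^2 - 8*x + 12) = x^5 - 13*x^4 + 44*x^3 + 16*x^2 - 192*x + 144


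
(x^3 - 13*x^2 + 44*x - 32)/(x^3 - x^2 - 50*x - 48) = (x^2 - 5*x + 4)/(x^2 + 7*x + 6)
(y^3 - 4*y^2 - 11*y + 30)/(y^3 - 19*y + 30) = (y^2 - 2*y - 15)/(y^2 + 2*y - 15)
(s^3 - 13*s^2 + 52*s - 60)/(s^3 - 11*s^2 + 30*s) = (s - 2)/s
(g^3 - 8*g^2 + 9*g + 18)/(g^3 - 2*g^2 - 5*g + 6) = (g^2 - 5*g - 6)/(g^2 + g - 2)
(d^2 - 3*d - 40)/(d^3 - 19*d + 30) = (d - 8)/(d^2 - 5*d + 6)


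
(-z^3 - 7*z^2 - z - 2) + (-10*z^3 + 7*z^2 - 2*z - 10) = -11*z^3 - 3*z - 12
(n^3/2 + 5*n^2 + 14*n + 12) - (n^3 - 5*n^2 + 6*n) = -n^3/2 + 10*n^2 + 8*n + 12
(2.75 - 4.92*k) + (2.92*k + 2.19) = 4.94 - 2.0*k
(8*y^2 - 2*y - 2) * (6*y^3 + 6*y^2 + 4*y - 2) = 48*y^5 + 36*y^4 + 8*y^3 - 36*y^2 - 4*y + 4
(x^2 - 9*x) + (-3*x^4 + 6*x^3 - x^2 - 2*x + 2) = -3*x^4 + 6*x^3 - 11*x + 2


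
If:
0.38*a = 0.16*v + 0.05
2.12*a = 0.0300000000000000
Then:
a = 0.01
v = -0.28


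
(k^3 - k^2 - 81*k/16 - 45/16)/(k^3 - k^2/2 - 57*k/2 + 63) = (16*k^2 + 32*k + 15)/(8*(2*k^2 + 5*k - 42))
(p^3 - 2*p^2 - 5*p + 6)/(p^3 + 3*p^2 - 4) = (p - 3)/(p + 2)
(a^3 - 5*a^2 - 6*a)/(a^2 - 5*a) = (a^2 - 5*a - 6)/(a - 5)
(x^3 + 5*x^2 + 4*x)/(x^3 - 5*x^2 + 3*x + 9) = x*(x + 4)/(x^2 - 6*x + 9)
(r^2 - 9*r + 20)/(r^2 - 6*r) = (r^2 - 9*r + 20)/(r*(r - 6))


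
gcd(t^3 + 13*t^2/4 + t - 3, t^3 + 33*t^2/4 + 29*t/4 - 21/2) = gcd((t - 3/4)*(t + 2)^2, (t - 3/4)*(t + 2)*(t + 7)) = t^2 + 5*t/4 - 3/2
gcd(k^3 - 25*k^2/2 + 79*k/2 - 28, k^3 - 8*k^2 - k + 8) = k^2 - 9*k + 8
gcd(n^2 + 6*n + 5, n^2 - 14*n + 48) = 1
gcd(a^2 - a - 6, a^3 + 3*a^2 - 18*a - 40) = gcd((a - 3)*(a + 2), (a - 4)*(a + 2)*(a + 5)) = a + 2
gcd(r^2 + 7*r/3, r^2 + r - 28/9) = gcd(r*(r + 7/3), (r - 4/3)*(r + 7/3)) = r + 7/3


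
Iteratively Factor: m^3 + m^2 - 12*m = (m - 3)*(m^2 + 4*m) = m*(m - 3)*(m + 4)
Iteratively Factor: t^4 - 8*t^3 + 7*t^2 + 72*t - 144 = (t - 3)*(t^3 - 5*t^2 - 8*t + 48) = (t - 4)*(t - 3)*(t^2 - t - 12) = (t - 4)^2*(t - 3)*(t + 3)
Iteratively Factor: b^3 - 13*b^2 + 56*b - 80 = (b - 5)*(b^2 - 8*b + 16) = (b - 5)*(b - 4)*(b - 4)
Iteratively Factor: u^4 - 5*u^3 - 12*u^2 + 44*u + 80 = (u - 4)*(u^3 - u^2 - 16*u - 20) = (u - 4)*(u + 2)*(u^2 - 3*u - 10) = (u - 5)*(u - 4)*(u + 2)*(u + 2)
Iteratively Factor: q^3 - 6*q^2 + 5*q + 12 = (q - 4)*(q^2 - 2*q - 3) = (q - 4)*(q - 3)*(q + 1)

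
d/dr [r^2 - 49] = 2*r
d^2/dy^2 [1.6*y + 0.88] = 0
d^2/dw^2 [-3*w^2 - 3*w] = -6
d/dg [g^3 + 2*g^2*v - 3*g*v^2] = 3*g^2 + 4*g*v - 3*v^2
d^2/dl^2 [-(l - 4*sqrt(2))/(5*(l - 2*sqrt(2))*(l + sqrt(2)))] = 2*(-l^3 + 12*sqrt(2)*l^2 - 36*l + 28*sqrt(2))/(5*(l^6 - 3*sqrt(2)*l^5 - 6*l^4 + 22*sqrt(2)*l^3 + 24*l^2 - 48*sqrt(2)*l - 64))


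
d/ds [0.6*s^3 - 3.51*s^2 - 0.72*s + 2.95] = 1.8*s^2 - 7.02*s - 0.72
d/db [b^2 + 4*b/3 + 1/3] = 2*b + 4/3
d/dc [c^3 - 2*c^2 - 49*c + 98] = 3*c^2 - 4*c - 49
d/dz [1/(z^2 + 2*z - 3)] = 2*(-z - 1)/(z^2 + 2*z - 3)^2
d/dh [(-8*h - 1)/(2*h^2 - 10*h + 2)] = (4*h^2 + h - 13/2)/(h^4 - 10*h^3 + 27*h^2 - 10*h + 1)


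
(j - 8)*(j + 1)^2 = j^3 - 6*j^2 - 15*j - 8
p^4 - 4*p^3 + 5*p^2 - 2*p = p*(p - 2)*(p - 1)^2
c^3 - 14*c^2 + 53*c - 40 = (c - 8)*(c - 5)*(c - 1)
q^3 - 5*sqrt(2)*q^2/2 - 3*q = q*(q - 3*sqrt(2))*(q + sqrt(2)/2)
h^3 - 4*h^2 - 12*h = h*(h - 6)*(h + 2)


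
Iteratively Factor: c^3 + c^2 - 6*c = (c - 2)*(c^2 + 3*c) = c*(c - 2)*(c + 3)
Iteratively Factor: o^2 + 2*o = (o)*(o + 2)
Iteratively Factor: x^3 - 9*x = (x - 3)*(x^2 + 3*x) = x*(x - 3)*(x + 3)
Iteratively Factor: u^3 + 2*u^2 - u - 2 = (u + 2)*(u^2 - 1) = (u + 1)*(u + 2)*(u - 1)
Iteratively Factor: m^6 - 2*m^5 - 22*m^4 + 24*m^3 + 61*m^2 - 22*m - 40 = (m + 1)*(m^5 - 3*m^4 - 19*m^3 + 43*m^2 + 18*m - 40) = (m - 2)*(m + 1)*(m^4 - m^3 - 21*m^2 + m + 20) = (m - 5)*(m - 2)*(m + 1)*(m^3 + 4*m^2 - m - 4) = (m - 5)*(m - 2)*(m - 1)*(m + 1)*(m^2 + 5*m + 4) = (m - 5)*(m - 2)*(m - 1)*(m + 1)*(m + 4)*(m + 1)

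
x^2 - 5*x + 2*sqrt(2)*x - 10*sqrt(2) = (x - 5)*(x + 2*sqrt(2))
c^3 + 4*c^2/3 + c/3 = c*(c + 1/3)*(c + 1)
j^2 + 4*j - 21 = (j - 3)*(j + 7)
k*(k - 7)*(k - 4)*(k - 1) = k^4 - 12*k^3 + 39*k^2 - 28*k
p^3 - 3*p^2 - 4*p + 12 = (p - 3)*(p - 2)*(p + 2)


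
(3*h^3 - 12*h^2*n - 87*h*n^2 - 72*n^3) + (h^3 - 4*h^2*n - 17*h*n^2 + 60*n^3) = 4*h^3 - 16*h^2*n - 104*h*n^2 - 12*n^3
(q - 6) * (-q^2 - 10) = -q^3 + 6*q^2 - 10*q + 60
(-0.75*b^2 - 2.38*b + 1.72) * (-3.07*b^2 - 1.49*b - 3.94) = 2.3025*b^4 + 8.4241*b^3 + 1.2208*b^2 + 6.8144*b - 6.7768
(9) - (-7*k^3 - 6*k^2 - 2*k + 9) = 7*k^3 + 6*k^2 + 2*k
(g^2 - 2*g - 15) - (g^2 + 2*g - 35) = 20 - 4*g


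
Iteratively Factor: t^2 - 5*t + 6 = (t - 3)*(t - 2)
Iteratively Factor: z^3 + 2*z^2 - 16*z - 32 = (z + 2)*(z^2 - 16) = (z + 2)*(z + 4)*(z - 4)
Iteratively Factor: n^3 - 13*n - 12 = (n - 4)*(n^2 + 4*n + 3) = (n - 4)*(n + 3)*(n + 1)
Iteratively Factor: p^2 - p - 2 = (p - 2)*(p + 1)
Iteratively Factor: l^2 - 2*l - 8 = (l + 2)*(l - 4)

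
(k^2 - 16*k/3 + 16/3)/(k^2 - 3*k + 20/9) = 3*(k - 4)/(3*k - 5)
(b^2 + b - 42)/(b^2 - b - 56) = (b - 6)/(b - 8)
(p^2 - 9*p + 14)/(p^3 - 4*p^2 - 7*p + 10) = (p^2 - 9*p + 14)/(p^3 - 4*p^2 - 7*p + 10)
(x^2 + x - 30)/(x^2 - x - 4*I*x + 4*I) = (x^2 + x - 30)/(x^2 - x - 4*I*x + 4*I)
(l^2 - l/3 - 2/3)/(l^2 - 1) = (l + 2/3)/(l + 1)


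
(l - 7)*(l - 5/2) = l^2 - 19*l/2 + 35/2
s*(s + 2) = s^2 + 2*s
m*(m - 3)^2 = m^3 - 6*m^2 + 9*m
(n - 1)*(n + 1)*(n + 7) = n^3 + 7*n^2 - n - 7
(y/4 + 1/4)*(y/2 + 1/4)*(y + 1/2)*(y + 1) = y^4/8 + 3*y^3/8 + 13*y^2/32 + 3*y/16 + 1/32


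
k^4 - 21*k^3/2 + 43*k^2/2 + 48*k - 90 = (k - 6)*(k - 5)*(k - 3/2)*(k + 2)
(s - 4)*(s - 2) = s^2 - 6*s + 8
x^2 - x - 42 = (x - 7)*(x + 6)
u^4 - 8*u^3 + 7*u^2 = u^2*(u - 7)*(u - 1)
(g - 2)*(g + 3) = g^2 + g - 6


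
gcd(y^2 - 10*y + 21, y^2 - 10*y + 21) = y^2 - 10*y + 21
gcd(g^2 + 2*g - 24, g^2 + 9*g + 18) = g + 6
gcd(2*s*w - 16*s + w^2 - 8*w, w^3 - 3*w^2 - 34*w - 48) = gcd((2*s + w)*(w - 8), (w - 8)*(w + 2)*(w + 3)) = w - 8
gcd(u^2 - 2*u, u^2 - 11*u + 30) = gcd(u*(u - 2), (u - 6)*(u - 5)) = 1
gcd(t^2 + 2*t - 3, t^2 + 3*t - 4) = t - 1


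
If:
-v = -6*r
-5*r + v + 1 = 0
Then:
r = -1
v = -6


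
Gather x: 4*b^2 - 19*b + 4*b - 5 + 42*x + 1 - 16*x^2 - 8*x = 4*b^2 - 15*b - 16*x^2 + 34*x - 4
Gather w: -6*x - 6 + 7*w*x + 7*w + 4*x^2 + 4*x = w*(7*x + 7) + 4*x^2 - 2*x - 6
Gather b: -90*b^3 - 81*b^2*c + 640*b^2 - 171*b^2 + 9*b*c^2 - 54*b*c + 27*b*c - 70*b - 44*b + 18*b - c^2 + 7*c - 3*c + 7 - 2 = -90*b^3 + b^2*(469 - 81*c) + b*(9*c^2 - 27*c - 96) - c^2 + 4*c + 5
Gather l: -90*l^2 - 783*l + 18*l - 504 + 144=-90*l^2 - 765*l - 360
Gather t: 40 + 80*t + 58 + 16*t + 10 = 96*t + 108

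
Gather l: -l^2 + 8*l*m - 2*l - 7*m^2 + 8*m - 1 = -l^2 + l*(8*m - 2) - 7*m^2 + 8*m - 1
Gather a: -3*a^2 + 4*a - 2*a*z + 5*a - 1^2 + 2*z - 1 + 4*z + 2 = -3*a^2 + a*(9 - 2*z) + 6*z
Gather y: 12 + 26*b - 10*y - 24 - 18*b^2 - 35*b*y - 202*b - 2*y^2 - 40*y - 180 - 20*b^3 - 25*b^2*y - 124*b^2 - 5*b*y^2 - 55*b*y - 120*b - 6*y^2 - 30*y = -20*b^3 - 142*b^2 - 296*b + y^2*(-5*b - 8) + y*(-25*b^2 - 90*b - 80) - 192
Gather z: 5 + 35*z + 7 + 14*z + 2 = 49*z + 14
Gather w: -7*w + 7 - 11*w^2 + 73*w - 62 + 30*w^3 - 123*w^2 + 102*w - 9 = 30*w^3 - 134*w^2 + 168*w - 64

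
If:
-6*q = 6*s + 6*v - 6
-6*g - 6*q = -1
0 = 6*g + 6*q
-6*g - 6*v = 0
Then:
No Solution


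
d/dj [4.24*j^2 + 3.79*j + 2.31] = 8.48*j + 3.79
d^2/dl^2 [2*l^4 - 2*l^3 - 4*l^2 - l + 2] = 24*l^2 - 12*l - 8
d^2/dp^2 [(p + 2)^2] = 2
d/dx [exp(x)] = exp(x)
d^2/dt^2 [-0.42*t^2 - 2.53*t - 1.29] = -0.840000000000000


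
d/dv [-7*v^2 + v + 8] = 1 - 14*v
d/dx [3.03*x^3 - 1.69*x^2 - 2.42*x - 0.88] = 9.09*x^2 - 3.38*x - 2.42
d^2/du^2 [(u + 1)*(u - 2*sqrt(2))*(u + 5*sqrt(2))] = 6*u + 2 + 6*sqrt(2)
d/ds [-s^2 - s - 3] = -2*s - 1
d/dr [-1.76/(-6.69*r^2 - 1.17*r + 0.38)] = (-23.5488*r - 2.0592)/(6.69*r^2 + 1.17*r - 0.38)^2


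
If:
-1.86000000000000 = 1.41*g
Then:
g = -1.32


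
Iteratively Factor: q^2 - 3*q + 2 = (q - 2)*(q - 1)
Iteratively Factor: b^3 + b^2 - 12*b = (b - 3)*(b^2 + 4*b) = b*(b - 3)*(b + 4)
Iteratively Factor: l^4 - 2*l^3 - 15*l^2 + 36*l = (l + 4)*(l^3 - 6*l^2 + 9*l) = (l - 3)*(l + 4)*(l^2 - 3*l) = (l - 3)^2*(l + 4)*(l)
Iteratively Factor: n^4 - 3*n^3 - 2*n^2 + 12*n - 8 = (n - 2)*(n^3 - n^2 - 4*n + 4) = (n - 2)^2*(n^2 + n - 2) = (n - 2)^2*(n - 1)*(n + 2)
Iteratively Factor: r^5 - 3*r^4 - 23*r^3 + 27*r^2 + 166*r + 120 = (r - 5)*(r^4 + 2*r^3 - 13*r^2 - 38*r - 24) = (r - 5)*(r + 1)*(r^3 + r^2 - 14*r - 24) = (r - 5)*(r + 1)*(r + 2)*(r^2 - r - 12) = (r - 5)*(r - 4)*(r + 1)*(r + 2)*(r + 3)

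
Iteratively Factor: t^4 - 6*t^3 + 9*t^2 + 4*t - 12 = (t - 2)*(t^3 - 4*t^2 + t + 6) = (t - 3)*(t - 2)*(t^2 - t - 2) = (t - 3)*(t - 2)*(t + 1)*(t - 2)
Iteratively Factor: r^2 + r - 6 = (r + 3)*(r - 2)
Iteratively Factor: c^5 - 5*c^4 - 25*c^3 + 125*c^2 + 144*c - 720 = (c + 3)*(c^4 - 8*c^3 - c^2 + 128*c - 240) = (c + 3)*(c + 4)*(c^3 - 12*c^2 + 47*c - 60) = (c - 5)*(c + 3)*(c + 4)*(c^2 - 7*c + 12) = (c - 5)*(c - 3)*(c + 3)*(c + 4)*(c - 4)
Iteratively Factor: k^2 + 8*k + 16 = (k + 4)*(k + 4)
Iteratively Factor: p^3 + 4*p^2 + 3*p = (p + 3)*(p^2 + p) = p*(p + 3)*(p + 1)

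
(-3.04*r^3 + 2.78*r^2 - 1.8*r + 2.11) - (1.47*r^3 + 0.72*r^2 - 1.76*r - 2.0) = -4.51*r^3 + 2.06*r^2 - 0.04*r + 4.11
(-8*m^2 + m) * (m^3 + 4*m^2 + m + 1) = -8*m^5 - 31*m^4 - 4*m^3 - 7*m^2 + m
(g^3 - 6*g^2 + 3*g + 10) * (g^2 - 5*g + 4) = g^5 - 11*g^4 + 37*g^3 - 29*g^2 - 38*g + 40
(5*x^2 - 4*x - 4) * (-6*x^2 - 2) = -30*x^4 + 24*x^3 + 14*x^2 + 8*x + 8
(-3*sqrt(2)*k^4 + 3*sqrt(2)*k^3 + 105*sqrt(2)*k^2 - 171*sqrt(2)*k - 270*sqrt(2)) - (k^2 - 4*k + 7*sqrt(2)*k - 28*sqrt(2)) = -3*sqrt(2)*k^4 + 3*sqrt(2)*k^3 - k^2 + 105*sqrt(2)*k^2 - 178*sqrt(2)*k + 4*k - 242*sqrt(2)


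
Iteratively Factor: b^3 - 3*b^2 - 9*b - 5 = (b + 1)*(b^2 - 4*b - 5) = (b - 5)*(b + 1)*(b + 1)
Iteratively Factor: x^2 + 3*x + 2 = (x + 1)*(x + 2)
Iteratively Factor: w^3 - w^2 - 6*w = (w)*(w^2 - w - 6) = w*(w - 3)*(w + 2)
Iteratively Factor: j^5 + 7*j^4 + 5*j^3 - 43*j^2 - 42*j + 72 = (j - 2)*(j^4 + 9*j^3 + 23*j^2 + 3*j - 36) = (j - 2)*(j - 1)*(j^3 + 10*j^2 + 33*j + 36) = (j - 2)*(j - 1)*(j + 3)*(j^2 + 7*j + 12) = (j - 2)*(j - 1)*(j + 3)^2*(j + 4)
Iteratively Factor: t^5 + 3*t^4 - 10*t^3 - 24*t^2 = (t - 3)*(t^4 + 6*t^3 + 8*t^2) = (t - 3)*(t + 2)*(t^3 + 4*t^2) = (t - 3)*(t + 2)*(t + 4)*(t^2) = t*(t - 3)*(t + 2)*(t + 4)*(t)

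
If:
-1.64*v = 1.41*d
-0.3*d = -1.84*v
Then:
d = 0.00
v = 0.00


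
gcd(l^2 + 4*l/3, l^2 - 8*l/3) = l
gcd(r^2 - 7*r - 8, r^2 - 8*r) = r - 8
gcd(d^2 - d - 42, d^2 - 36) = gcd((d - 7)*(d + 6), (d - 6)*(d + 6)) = d + 6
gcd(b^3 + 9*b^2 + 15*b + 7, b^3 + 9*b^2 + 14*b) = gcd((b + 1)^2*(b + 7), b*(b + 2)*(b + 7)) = b + 7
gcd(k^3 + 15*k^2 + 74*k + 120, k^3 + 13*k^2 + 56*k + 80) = k^2 + 9*k + 20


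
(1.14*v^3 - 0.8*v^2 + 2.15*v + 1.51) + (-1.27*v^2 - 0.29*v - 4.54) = 1.14*v^3 - 2.07*v^2 + 1.86*v - 3.03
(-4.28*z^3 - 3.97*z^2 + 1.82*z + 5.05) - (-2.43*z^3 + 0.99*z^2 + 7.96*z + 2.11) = -1.85*z^3 - 4.96*z^2 - 6.14*z + 2.94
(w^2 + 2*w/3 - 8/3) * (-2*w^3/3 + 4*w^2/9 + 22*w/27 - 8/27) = -2*w^5/3 + 26*w^3/9 - 76*w^2/81 - 64*w/27 + 64/81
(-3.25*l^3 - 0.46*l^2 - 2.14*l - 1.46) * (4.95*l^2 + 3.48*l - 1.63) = -16.0875*l^5 - 13.587*l^4 - 6.8963*l^3 - 13.9244*l^2 - 1.5926*l + 2.3798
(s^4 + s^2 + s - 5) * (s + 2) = s^5 + 2*s^4 + s^3 + 3*s^2 - 3*s - 10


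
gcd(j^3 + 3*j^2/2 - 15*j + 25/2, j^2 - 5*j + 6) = 1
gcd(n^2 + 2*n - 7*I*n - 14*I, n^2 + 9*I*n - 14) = 1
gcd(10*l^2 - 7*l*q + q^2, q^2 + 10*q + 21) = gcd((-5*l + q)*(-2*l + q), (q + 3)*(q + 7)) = 1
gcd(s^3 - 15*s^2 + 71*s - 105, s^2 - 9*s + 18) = s - 3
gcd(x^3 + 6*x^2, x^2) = x^2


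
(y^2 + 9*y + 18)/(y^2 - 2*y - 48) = (y + 3)/(y - 8)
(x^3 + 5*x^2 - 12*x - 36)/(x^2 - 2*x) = (x^3 + 5*x^2 - 12*x - 36)/(x*(x - 2))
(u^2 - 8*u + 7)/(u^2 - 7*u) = (u - 1)/u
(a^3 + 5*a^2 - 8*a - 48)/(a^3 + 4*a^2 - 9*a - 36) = (a + 4)/(a + 3)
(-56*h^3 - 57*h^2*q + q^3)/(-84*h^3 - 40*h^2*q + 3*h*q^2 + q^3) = (-8*h^2 - 7*h*q + q^2)/(-12*h^2 - 4*h*q + q^2)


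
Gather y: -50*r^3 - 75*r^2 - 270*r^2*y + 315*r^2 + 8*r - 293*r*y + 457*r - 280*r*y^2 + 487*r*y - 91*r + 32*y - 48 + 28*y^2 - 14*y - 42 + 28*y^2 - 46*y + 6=-50*r^3 + 240*r^2 + 374*r + y^2*(56 - 280*r) + y*(-270*r^2 + 194*r - 28) - 84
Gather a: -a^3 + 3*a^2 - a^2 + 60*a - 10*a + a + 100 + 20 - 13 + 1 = -a^3 + 2*a^2 + 51*a + 108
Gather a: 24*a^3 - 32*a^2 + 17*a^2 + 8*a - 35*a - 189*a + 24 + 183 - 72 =24*a^3 - 15*a^2 - 216*a + 135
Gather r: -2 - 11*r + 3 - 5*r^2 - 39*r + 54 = -5*r^2 - 50*r + 55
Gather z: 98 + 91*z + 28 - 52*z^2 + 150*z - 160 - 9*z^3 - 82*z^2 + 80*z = -9*z^3 - 134*z^2 + 321*z - 34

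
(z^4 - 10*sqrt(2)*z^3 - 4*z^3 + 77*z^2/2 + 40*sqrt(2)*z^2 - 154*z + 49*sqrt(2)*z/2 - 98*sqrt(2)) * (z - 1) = z^5 - 10*sqrt(2)*z^4 - 5*z^4 + 85*z^3/2 + 50*sqrt(2)*z^3 - 385*z^2/2 - 31*sqrt(2)*z^2/2 - 245*sqrt(2)*z/2 + 154*z + 98*sqrt(2)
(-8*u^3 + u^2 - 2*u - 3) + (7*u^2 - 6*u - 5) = -8*u^3 + 8*u^2 - 8*u - 8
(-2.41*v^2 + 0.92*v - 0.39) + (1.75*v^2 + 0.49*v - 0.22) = -0.66*v^2 + 1.41*v - 0.61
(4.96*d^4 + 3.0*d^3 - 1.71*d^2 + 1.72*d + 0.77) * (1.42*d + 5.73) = 7.0432*d^5 + 32.6808*d^4 + 14.7618*d^3 - 7.3559*d^2 + 10.949*d + 4.4121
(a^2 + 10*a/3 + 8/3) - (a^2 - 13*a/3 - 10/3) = 23*a/3 + 6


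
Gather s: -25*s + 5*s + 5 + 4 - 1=8 - 20*s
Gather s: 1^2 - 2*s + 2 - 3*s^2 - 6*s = -3*s^2 - 8*s + 3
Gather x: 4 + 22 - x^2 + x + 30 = -x^2 + x + 56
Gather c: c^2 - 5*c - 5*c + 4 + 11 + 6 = c^2 - 10*c + 21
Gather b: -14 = -14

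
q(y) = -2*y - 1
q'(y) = -2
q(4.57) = -10.14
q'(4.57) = -2.00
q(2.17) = -5.34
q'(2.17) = -2.00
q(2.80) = -6.60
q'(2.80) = -2.00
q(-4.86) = 8.72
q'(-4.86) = -2.00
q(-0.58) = 0.16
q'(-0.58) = -2.00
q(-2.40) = 3.80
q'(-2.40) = -2.00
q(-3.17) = 5.34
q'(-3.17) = -2.00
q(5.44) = -11.88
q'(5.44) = -2.00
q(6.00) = -13.00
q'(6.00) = -2.00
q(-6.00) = 11.00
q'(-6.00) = -2.00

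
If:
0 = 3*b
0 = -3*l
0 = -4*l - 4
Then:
No Solution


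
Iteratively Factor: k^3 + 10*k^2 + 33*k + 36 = (k + 4)*(k^2 + 6*k + 9) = (k + 3)*(k + 4)*(k + 3)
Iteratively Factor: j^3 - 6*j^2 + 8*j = (j)*(j^2 - 6*j + 8) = j*(j - 2)*(j - 4)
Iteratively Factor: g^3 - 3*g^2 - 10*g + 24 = (g + 3)*(g^2 - 6*g + 8) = (g - 2)*(g + 3)*(g - 4)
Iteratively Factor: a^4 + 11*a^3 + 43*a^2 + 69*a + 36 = (a + 4)*(a^3 + 7*a^2 + 15*a + 9) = (a + 3)*(a + 4)*(a^2 + 4*a + 3) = (a + 1)*(a + 3)*(a + 4)*(a + 3)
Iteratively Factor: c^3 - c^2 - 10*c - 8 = (c + 1)*(c^2 - 2*c - 8) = (c + 1)*(c + 2)*(c - 4)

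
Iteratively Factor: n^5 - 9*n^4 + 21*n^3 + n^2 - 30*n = (n - 2)*(n^4 - 7*n^3 + 7*n^2 + 15*n) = (n - 5)*(n - 2)*(n^3 - 2*n^2 - 3*n) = (n - 5)*(n - 2)*(n + 1)*(n^2 - 3*n) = (n - 5)*(n - 3)*(n - 2)*(n + 1)*(n)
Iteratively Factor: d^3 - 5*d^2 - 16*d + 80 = (d - 4)*(d^2 - d - 20) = (d - 4)*(d + 4)*(d - 5)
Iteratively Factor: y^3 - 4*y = (y)*(y^2 - 4) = y*(y - 2)*(y + 2)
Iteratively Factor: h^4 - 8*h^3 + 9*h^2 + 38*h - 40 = (h + 2)*(h^3 - 10*h^2 + 29*h - 20) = (h - 5)*(h + 2)*(h^2 - 5*h + 4) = (h - 5)*(h - 4)*(h + 2)*(h - 1)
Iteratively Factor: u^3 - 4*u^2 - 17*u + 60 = (u + 4)*(u^2 - 8*u + 15) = (u - 3)*(u + 4)*(u - 5)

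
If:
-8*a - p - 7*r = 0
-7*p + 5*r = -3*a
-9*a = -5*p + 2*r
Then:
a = 0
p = 0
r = 0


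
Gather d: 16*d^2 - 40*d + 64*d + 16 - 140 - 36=16*d^2 + 24*d - 160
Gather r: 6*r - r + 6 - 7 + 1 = 5*r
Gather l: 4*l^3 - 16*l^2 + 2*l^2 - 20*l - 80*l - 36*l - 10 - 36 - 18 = 4*l^3 - 14*l^2 - 136*l - 64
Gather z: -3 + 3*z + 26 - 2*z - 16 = z + 7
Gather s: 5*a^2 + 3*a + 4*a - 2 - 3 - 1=5*a^2 + 7*a - 6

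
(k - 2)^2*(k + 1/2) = k^3 - 7*k^2/2 + 2*k + 2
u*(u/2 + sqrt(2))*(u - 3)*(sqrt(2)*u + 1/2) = sqrt(2)*u^4/2 - 3*sqrt(2)*u^3/2 + 9*u^3/4 - 27*u^2/4 + sqrt(2)*u^2/2 - 3*sqrt(2)*u/2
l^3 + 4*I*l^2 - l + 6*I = (l - I)*(l + 2*I)*(l + 3*I)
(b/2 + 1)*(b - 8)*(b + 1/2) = b^3/2 - 11*b^2/4 - 19*b/2 - 4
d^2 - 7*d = d*(d - 7)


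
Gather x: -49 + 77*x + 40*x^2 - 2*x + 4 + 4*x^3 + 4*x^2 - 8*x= 4*x^3 + 44*x^2 + 67*x - 45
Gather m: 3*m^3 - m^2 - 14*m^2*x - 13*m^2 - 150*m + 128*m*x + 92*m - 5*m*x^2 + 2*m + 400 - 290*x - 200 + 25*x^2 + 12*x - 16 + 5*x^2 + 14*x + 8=3*m^3 + m^2*(-14*x - 14) + m*(-5*x^2 + 128*x - 56) + 30*x^2 - 264*x + 192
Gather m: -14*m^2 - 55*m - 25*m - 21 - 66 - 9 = -14*m^2 - 80*m - 96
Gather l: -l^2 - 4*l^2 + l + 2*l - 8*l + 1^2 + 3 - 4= -5*l^2 - 5*l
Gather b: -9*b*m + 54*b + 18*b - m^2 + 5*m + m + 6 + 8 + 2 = b*(72 - 9*m) - m^2 + 6*m + 16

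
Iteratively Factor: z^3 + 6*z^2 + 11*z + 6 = (z + 3)*(z^2 + 3*z + 2) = (z + 2)*(z + 3)*(z + 1)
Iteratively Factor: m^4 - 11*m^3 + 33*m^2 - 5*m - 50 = (m - 5)*(m^3 - 6*m^2 + 3*m + 10) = (m - 5)*(m + 1)*(m^2 - 7*m + 10) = (m - 5)*(m - 2)*(m + 1)*(m - 5)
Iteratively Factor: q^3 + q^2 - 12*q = (q)*(q^2 + q - 12) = q*(q - 3)*(q + 4)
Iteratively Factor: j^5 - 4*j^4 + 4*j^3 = (j)*(j^4 - 4*j^3 + 4*j^2) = j^2*(j^3 - 4*j^2 + 4*j) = j^3*(j^2 - 4*j + 4) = j^3*(j - 2)*(j - 2)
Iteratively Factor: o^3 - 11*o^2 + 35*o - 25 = (o - 1)*(o^2 - 10*o + 25) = (o - 5)*(o - 1)*(o - 5)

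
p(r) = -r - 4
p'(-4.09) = -1.00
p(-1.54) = -2.46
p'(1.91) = -1.00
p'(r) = -1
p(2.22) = -6.22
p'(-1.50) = -1.00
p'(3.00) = -1.00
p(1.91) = -5.91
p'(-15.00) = -1.00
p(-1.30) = -2.70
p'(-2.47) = -1.00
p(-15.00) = 11.00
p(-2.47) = -1.53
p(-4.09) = 0.09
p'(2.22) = -1.00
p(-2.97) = -1.03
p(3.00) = -7.00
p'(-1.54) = -1.00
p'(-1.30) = -1.00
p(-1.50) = -2.50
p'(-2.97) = -1.00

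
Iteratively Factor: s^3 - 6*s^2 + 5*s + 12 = (s - 3)*(s^2 - 3*s - 4) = (s - 4)*(s - 3)*(s + 1)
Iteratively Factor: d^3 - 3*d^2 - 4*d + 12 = (d - 2)*(d^2 - d - 6) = (d - 2)*(d + 2)*(d - 3)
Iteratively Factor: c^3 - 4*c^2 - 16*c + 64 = (c - 4)*(c^2 - 16) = (c - 4)^2*(c + 4)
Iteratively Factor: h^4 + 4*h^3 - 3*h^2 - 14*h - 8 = (h + 4)*(h^3 - 3*h - 2) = (h - 2)*(h + 4)*(h^2 + 2*h + 1) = (h - 2)*(h + 1)*(h + 4)*(h + 1)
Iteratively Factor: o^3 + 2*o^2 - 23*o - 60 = (o - 5)*(o^2 + 7*o + 12) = (o - 5)*(o + 4)*(o + 3)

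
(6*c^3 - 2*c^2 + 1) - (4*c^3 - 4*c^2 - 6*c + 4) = 2*c^3 + 2*c^2 + 6*c - 3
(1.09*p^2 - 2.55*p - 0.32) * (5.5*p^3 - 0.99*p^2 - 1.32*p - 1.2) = 5.995*p^5 - 15.1041*p^4 - 0.674300000000001*p^3 + 2.3748*p^2 + 3.4824*p + 0.384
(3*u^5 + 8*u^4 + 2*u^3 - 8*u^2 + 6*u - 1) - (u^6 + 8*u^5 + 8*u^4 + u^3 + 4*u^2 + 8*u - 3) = -u^6 - 5*u^5 + u^3 - 12*u^2 - 2*u + 2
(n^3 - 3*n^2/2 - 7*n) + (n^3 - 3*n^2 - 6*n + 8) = 2*n^3 - 9*n^2/2 - 13*n + 8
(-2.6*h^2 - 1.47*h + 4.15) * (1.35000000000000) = -3.51*h^2 - 1.9845*h + 5.6025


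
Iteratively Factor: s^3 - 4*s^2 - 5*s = (s - 5)*(s^2 + s) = s*(s - 5)*(s + 1)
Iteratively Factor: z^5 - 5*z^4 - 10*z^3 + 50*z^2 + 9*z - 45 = (z + 3)*(z^4 - 8*z^3 + 14*z^2 + 8*z - 15) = (z + 1)*(z + 3)*(z^3 - 9*z^2 + 23*z - 15) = (z - 1)*(z + 1)*(z + 3)*(z^2 - 8*z + 15) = (z - 5)*(z - 1)*(z + 1)*(z + 3)*(z - 3)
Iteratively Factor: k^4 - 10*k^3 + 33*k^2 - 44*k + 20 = (k - 1)*(k^3 - 9*k^2 + 24*k - 20) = (k - 5)*(k - 1)*(k^2 - 4*k + 4) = (k - 5)*(k - 2)*(k - 1)*(k - 2)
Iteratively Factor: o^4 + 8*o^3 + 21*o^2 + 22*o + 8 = (o + 2)*(o^3 + 6*o^2 + 9*o + 4) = (o + 2)*(o + 4)*(o^2 + 2*o + 1) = (o + 1)*(o + 2)*(o + 4)*(o + 1)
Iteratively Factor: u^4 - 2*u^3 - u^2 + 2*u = (u - 2)*(u^3 - u) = (u - 2)*(u + 1)*(u^2 - u) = u*(u - 2)*(u + 1)*(u - 1)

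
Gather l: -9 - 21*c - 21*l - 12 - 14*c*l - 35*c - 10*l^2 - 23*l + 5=-56*c - 10*l^2 + l*(-14*c - 44) - 16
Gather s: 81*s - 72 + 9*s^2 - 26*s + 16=9*s^2 + 55*s - 56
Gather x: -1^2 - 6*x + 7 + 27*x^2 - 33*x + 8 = 27*x^2 - 39*x + 14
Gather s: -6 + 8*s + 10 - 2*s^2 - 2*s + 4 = -2*s^2 + 6*s + 8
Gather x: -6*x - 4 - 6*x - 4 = -12*x - 8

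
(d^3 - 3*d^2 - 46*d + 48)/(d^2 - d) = d - 2 - 48/d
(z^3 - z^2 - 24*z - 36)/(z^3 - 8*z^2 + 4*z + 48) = (z + 3)/(z - 4)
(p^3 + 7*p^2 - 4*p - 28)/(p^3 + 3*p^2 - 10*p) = (p^2 + 9*p + 14)/(p*(p + 5))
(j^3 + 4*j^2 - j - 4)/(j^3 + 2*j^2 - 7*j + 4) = (j + 1)/(j - 1)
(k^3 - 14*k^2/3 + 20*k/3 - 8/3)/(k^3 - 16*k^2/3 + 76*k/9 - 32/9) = 3*(k - 2)/(3*k - 8)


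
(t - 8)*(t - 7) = t^2 - 15*t + 56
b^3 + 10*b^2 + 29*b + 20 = (b + 1)*(b + 4)*(b + 5)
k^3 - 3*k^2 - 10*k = k*(k - 5)*(k + 2)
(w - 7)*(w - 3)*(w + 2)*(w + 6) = w^4 - 2*w^3 - 47*w^2 + 48*w + 252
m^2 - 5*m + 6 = (m - 3)*(m - 2)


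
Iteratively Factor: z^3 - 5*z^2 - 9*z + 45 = (z - 5)*(z^2 - 9) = (z - 5)*(z - 3)*(z + 3)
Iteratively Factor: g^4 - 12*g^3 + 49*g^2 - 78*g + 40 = (g - 4)*(g^3 - 8*g^2 + 17*g - 10) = (g - 4)*(g - 2)*(g^2 - 6*g + 5) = (g - 4)*(g - 2)*(g - 1)*(g - 5)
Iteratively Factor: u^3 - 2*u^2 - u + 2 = (u - 1)*(u^2 - u - 2) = (u - 2)*(u - 1)*(u + 1)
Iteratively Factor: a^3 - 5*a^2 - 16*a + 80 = (a - 4)*(a^2 - a - 20) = (a - 5)*(a - 4)*(a + 4)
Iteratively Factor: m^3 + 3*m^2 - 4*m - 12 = (m + 3)*(m^2 - 4) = (m - 2)*(m + 3)*(m + 2)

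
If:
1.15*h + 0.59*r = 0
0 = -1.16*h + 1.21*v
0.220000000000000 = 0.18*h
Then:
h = 1.22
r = -2.38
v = 1.17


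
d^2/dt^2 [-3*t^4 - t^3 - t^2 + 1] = -36*t^2 - 6*t - 2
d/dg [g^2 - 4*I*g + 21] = 2*g - 4*I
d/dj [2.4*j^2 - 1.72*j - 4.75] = 4.8*j - 1.72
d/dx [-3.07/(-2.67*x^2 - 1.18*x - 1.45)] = (-16.3938*x - 3.6226)/(2.67*x^2 + 1.18*x + 1.45)^2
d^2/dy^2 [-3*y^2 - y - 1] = -6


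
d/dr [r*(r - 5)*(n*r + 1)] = 3*n*r^2 - 10*n*r + 2*r - 5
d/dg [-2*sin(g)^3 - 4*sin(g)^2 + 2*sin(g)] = 2*(-3*sin(g)^2 - 4*sin(g) + 1)*cos(g)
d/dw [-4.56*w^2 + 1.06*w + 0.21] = 1.06 - 9.12*w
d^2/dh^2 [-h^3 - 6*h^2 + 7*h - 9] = -6*h - 12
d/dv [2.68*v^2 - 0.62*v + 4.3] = 5.36*v - 0.62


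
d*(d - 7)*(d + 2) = d^3 - 5*d^2 - 14*d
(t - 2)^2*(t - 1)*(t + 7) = t^4 + 2*t^3 - 27*t^2 + 52*t - 28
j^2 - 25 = (j - 5)*(j + 5)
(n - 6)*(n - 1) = n^2 - 7*n + 6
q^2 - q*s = q*(q - s)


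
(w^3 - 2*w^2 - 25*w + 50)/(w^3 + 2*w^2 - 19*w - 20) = (w^2 - 7*w + 10)/(w^2 - 3*w - 4)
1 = 1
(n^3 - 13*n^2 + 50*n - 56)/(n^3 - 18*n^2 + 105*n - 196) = (n - 2)/(n - 7)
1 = 1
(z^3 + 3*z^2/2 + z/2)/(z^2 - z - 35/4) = 2*z*(2*z^2 + 3*z + 1)/(4*z^2 - 4*z - 35)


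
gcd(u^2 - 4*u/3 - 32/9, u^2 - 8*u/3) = u - 8/3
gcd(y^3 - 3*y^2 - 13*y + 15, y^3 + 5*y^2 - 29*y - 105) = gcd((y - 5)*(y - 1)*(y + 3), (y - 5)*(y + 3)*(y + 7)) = y^2 - 2*y - 15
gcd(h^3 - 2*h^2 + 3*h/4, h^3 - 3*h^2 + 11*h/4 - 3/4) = h^2 - 2*h + 3/4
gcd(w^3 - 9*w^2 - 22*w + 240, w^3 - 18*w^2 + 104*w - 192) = w^2 - 14*w + 48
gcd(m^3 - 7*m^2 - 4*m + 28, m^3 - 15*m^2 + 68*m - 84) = m^2 - 9*m + 14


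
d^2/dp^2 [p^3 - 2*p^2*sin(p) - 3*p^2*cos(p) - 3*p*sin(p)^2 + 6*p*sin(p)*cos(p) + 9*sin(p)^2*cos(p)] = 2*p^2*sin(p) + 3*p^2*cos(p) + 12*p*sin(p) - 12*p*sin(2*p) - 8*p*cos(p) - 6*p*cos(2*p) + 6*p - 4*sin(p) - 6*sin(2*p) - 33*cos(p)/4 + 12*cos(2*p) + 81*cos(3*p)/4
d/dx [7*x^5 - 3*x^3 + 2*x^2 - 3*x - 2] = 35*x^4 - 9*x^2 + 4*x - 3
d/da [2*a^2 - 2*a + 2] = 4*a - 2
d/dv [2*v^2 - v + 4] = 4*v - 1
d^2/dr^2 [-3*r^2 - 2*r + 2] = -6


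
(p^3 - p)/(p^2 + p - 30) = (p^3 - p)/(p^2 + p - 30)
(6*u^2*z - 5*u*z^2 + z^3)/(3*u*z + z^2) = (6*u^2 - 5*u*z + z^2)/(3*u + z)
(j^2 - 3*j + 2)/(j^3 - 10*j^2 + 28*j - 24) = (j - 1)/(j^2 - 8*j + 12)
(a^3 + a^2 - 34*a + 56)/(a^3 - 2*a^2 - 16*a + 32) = (a + 7)/(a + 4)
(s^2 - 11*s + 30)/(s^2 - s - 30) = (s - 5)/(s + 5)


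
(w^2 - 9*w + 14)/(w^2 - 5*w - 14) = (w - 2)/(w + 2)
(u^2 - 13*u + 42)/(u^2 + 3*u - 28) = (u^2 - 13*u + 42)/(u^2 + 3*u - 28)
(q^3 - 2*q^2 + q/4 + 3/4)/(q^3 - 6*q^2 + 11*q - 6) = (q^2 - q - 3/4)/(q^2 - 5*q + 6)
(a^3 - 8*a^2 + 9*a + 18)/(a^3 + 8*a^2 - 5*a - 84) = (a^2 - 5*a - 6)/(a^2 + 11*a + 28)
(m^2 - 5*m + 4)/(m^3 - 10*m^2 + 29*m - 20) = 1/(m - 5)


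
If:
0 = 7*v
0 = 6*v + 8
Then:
No Solution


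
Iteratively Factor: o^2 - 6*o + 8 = (o - 2)*(o - 4)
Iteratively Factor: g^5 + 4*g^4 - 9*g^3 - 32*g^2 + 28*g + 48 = (g + 4)*(g^4 - 9*g^2 + 4*g + 12) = (g + 1)*(g + 4)*(g^3 - g^2 - 8*g + 12) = (g - 2)*(g + 1)*(g + 4)*(g^2 + g - 6) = (g - 2)^2*(g + 1)*(g + 4)*(g + 3)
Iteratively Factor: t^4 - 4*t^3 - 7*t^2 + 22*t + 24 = (t - 3)*(t^3 - t^2 - 10*t - 8) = (t - 3)*(t + 1)*(t^2 - 2*t - 8) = (t - 3)*(t + 1)*(t + 2)*(t - 4)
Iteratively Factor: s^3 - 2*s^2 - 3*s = (s)*(s^2 - 2*s - 3) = s*(s + 1)*(s - 3)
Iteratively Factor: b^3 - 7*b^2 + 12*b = (b - 3)*(b^2 - 4*b) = (b - 4)*(b - 3)*(b)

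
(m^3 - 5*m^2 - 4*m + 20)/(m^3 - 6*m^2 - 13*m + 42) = (m^2 - 3*m - 10)/(m^2 - 4*m - 21)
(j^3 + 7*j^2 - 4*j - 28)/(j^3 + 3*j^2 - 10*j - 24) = (j^2 + 5*j - 14)/(j^2 + j - 12)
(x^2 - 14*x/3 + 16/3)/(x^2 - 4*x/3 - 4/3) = (3*x - 8)/(3*x + 2)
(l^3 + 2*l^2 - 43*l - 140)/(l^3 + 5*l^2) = 1 - 3/l - 28/l^2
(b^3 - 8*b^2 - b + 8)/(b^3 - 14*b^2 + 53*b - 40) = (b + 1)/(b - 5)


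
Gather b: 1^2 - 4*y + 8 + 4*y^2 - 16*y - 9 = 4*y^2 - 20*y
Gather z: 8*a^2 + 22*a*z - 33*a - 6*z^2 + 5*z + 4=8*a^2 - 33*a - 6*z^2 + z*(22*a + 5) + 4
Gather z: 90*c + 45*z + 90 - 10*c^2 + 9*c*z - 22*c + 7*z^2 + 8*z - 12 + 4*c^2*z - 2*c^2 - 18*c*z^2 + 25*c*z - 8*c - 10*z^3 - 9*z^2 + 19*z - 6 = -12*c^2 + 60*c - 10*z^3 + z^2*(-18*c - 2) + z*(4*c^2 + 34*c + 72) + 72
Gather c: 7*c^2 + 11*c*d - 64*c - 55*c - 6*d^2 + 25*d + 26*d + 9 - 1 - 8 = 7*c^2 + c*(11*d - 119) - 6*d^2 + 51*d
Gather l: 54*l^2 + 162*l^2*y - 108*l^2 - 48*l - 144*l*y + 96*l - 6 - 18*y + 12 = l^2*(162*y - 54) + l*(48 - 144*y) - 18*y + 6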